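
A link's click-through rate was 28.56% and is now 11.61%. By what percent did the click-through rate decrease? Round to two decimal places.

The change is 11.61 − 28.56 = -16.95 percentage points.
Relative to the original 28.56%, that is -16.95 ÷ 28.56 ≈ -59.35%.
So the click-through rate fell by 59.35%.

59.35%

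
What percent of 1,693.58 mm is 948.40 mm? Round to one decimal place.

56.0%

948.40 mm ÷ 1,693.58 mm ≈ 56.0%.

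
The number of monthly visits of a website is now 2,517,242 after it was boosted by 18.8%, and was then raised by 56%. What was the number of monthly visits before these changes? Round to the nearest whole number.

The overall multiplier applied was 1.188 × 1.56 = 1.85328.
So the original number of monthly visits was 2,517,242 ÷ 1.85328 ≈ 1,358,263.

1,358,263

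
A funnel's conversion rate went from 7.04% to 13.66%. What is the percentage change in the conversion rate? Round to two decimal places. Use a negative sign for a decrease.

The change is 13.66 − 7.04 = 6.62 percentage points.
Relative to the original 7.04%, that is 6.62 ÷ 7.04 ≈ 94.03%.

94.03%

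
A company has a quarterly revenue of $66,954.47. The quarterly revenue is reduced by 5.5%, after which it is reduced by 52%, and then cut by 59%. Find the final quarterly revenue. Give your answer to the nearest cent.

5.5% decrease: $66,954.47 × 0.945 = $63271.97415.
Apply the 52% decrease: $63271.97415 × 0.48 = $30370.547592.
59% decrease: $30370.547592 × 0.41 = $12451.92451272 ≈ $12,451.92.

$12,451.92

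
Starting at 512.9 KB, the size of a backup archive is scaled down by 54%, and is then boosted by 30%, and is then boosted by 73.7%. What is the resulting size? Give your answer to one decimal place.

532.8 KB

After the 54% decrease: 512.9 × 0.46 = 235.934.
Apply the 30% increase: 235.934 × 1.3 = 306.7142.
After the 73.7% increase: 306.7142 × 1.737 = 532.7625654 ≈ 532.8.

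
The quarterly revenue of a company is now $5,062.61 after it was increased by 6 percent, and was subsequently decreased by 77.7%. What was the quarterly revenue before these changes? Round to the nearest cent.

Undoing the 77.7% decrease: $5,062.61 ÷ 0.223 ≈ $22702.286996.
Undoing the 6% increase: $22702.286996 ÷ 1.06 ≈ $21,417.25.

$21,417.25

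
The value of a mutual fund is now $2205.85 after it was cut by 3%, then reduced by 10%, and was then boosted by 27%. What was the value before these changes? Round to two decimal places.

The overall multiplier applied was 0.97 × 0.9 × 1.27 = 1.10871.
So the original value was $2205.85 ÷ 1.10871 ≈ $1989.56.

$1989.56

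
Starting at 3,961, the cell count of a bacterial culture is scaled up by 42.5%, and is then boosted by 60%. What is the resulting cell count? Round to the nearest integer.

Each change multiplies by a factor: 1.425 × 1.6 = 2.28.
3,961 × 2.28 = 9031.08 ≈ 9,031.

9,031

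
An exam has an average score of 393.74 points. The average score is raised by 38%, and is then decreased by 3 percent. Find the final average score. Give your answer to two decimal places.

38% increase: 393.74 × 1.38 = 543.3612.
3% decrease: 543.3612 × 0.97 = 527.060364 ≈ 527.06.

527.06 points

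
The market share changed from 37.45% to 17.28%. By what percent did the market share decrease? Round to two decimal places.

The change is 17.28 − 37.45 = -20.17 percentage points.
Relative to the original 37.45%, that is -20.17 ÷ 37.45 ≈ -53.86%.
So the market share fell by 53.86%.

53.86%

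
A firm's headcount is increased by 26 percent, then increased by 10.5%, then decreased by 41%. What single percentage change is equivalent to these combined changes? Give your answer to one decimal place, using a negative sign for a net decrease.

A 26% increase multiplies by 1.26.
Then a 10.5% increase: 1.26 × 1.105 = 1.3923.
Then a 41% decrease: 1.3923 × 0.59 = 0.821457.
Overall factor 0.821457, i.e. -17.9%.

-17.9%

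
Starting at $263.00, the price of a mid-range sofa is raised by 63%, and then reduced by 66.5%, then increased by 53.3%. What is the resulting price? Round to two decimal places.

$220.16

Each change multiplies by a factor: 1.63 × 0.335 × 1.533 = 0.83709465.
$263.00 × 0.83709465 = $220.15589295 ≈ $220.16.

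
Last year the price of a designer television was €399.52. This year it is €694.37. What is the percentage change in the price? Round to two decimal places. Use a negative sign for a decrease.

Change: €694.37 − €399.52 = €294.85.
Relative to the original: €294.85 ÷ €399.52 ≈ 73.80%.

73.80%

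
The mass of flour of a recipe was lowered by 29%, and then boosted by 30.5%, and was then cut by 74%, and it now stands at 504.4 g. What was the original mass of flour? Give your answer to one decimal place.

2093.8 g

Undoing the 74% decrease: 504.4 ÷ 0.26 = 1940.
Undoing the 30.5% increase: 1940 ÷ 1.305 ≈ 1486.590038.
Undoing the 29% decrease: 1486.590038 ÷ 0.71 ≈ 2093.8 g.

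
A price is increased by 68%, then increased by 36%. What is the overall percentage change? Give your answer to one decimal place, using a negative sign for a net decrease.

128.5%

The combined multiplier is 1.68 × 1.36 = 2.2848.
That corresponds to an increase of 128.5%.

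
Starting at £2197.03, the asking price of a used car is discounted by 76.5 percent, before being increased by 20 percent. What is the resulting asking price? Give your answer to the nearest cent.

Each change multiplies by a factor: 0.235 × 1.2 = 0.282.
£2197.03 × 0.282 = £619.56246 ≈ £619.56.

£619.56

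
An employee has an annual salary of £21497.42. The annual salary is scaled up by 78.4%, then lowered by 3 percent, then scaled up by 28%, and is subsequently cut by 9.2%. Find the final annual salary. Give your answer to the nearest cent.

£43236.32

Apply the 78.4% increase: £21497.42 × 1.784 = £38351.39728.
After the 3% decrease: £38351.39728 × 0.97 = £37200.8553616.
After the 28% increase: £37200.8553616 × 1.28 = £47617.094862848.
After the 9.2% decrease: £47617.094862848 × 0.908 = £43236.322135465984 ≈ £43236.32.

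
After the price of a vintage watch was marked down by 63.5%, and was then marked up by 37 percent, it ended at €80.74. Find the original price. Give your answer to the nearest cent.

€161.46

The overall multiplier applied was 0.365 × 1.37 = 0.50005.
So the original price was €80.74 ÷ 0.50005 ≈ €161.46.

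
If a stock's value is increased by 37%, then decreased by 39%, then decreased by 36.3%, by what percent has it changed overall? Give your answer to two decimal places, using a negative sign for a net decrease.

-46.77%

The combined multiplier is 1.37 × 0.61 × 0.637 = 0.5323409.
That corresponds to a decrease of 46.77%.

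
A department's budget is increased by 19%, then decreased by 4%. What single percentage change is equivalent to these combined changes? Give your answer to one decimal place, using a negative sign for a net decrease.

The combined multiplier is 1.19 × 0.96 = 1.1424.
That corresponds to an increase of 14.2%.

14.2%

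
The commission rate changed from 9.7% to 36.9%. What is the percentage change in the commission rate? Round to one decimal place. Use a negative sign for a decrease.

The change is 36.9 − 9.7 = 27.2 percentage points.
Relative to the original 9.7%, that is 27.2 ÷ 9.7 ≈ 280.4%.

280.4%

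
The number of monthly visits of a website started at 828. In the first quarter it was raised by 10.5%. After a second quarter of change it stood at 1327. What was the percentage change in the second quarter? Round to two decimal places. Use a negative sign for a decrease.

45.04%

After the first quarter: 828 × 1.105 = 914.94.
Second-quarter multiplier: 1327 ÷ 914.94 ≈ 1.450368.
That is a change of 45.04%.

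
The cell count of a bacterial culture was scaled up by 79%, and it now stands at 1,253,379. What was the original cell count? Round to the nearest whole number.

The overall multiplier applied was 1.79.
So the original cell count was 1,253,379 ÷ 1.79 ≈ 700,212.

700,212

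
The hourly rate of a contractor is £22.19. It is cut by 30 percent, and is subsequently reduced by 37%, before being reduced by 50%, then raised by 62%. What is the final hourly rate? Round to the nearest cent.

£7.93

30% decrease: £22.19 × 0.7 = £15.533.
Apply the 37% decrease: £15.533 × 0.63 = £9.78579.
After the 50% decrease: £9.78579 × 0.5 = £4.892895.
62% increase: £4.892895 × 1.62 = £7.9264899 ≈ £7.93.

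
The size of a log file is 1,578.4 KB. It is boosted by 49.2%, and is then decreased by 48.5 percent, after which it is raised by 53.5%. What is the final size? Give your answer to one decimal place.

Apply the 49.2% increase: 1,578.4 × 1.492 = 2354.9728.
After the 48.5% decrease: 2354.9728 × 0.515 = 1212.810992.
Apply the 53.5% increase: 1212.810992 × 1.535 = 1861.66487272 ≈ 1,861.7.

1,861.7 KB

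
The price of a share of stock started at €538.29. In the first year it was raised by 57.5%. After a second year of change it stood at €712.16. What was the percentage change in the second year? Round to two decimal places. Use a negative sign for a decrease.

After the first year: €538.29 × 1.575 = €847.80675.
Second-year multiplier: €712.16 ÷ €847.80675 ≈ 0.840003.
That is a change of -16.00%.

-16.00%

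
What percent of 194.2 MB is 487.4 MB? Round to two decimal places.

250.98%

487.4 MB ÷ 194.2 MB ≈ 250.98%.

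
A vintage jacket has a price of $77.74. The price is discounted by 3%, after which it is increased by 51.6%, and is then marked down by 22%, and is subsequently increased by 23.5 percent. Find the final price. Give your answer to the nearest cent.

Each change multiplies by a factor: 0.97 × 1.516 × 0.78 × 1.235 = 1.416551916.
$77.74 × 1.416551916 = $110.12274594984 ≈ $110.12.

$110.12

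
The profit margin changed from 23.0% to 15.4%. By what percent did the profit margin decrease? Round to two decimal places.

33.04%

The change is 15.4 − 23.0 = -7.6 percentage points.
Relative to the original 23.0%, that is -7.6 ÷ 23.0 ≈ -33.04%.
So the profit margin fell by 33.04%.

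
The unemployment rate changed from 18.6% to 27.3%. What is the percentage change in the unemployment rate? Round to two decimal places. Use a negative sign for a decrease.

46.77%

The change is 27.3 − 18.6 = 8.7 percentage points.
Relative to the original 18.6%, that is 8.7 ÷ 18.6 ≈ 46.77%.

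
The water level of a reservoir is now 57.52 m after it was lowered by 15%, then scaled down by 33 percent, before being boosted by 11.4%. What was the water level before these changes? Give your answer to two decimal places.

90.67 m

Undoing the 11.4% increase: 57.52 ÷ 1.114 ≈ 51.633752.
Undoing the 33% decrease: 51.633752 ÷ 0.67 ≈ 77.065301.
Undoing the 15% decrease: 77.065301 ÷ 0.85 ≈ 90.67 m.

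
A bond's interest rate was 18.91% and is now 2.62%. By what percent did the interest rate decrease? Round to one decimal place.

The change is 2.62 − 18.91 = -16.29 percentage points.
Relative to the original 18.91%, that is -16.29 ÷ 18.91 ≈ -86.1%.
So the interest rate fell by 86.1%.

86.1%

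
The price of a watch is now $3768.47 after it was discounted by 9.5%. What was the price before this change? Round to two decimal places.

$4164.06

The overall multiplier applied was 0.905.
So the original price was $3768.47 ÷ 0.905 ≈ $4164.06.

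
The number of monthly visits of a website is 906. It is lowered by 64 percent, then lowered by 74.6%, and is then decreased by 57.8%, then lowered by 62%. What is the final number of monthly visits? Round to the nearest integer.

13

Each change multiplies by a factor: 0.36 × 0.254 × 0.422 × 0.38 = 0.0146633184.
906 × 0.0146633184 = 13.2849664704 ≈ 13.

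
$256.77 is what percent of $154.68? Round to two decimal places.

166.00%

$256.77 ÷ $154.68 ≈ 166.00%.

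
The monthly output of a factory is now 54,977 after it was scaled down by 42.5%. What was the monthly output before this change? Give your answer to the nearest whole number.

The overall multiplier applied was 0.575.
So the original monthly output was 54,977 ÷ 0.575 ≈ 95,612.

95,612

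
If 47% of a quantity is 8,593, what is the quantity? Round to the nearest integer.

18,283

8,593 ÷ 0.47 ≈ 18,283.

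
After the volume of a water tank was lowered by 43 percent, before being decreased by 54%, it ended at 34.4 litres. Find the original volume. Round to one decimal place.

131.2 litres

Undoing the 54% decrease: 34.4 ÷ 0.46 ≈ 74.782609.
Undoing the 43% decrease: 74.782609 ÷ 0.57 ≈ 131.2 litres.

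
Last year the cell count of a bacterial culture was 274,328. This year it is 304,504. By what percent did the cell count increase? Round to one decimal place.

Change: 304,504 − 274,328 = 30,176.
Relative to the original: 30,176 ÷ 274,328 ≈ 11.0%.
So the cell count increased by 11.0%.

11.0%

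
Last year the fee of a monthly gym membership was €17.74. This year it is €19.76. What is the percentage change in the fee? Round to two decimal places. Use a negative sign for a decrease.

11.39%

Change: €19.76 − €17.74 = €2.02.
Relative to the original: €2.02 ÷ €17.74 ≈ 11.39%.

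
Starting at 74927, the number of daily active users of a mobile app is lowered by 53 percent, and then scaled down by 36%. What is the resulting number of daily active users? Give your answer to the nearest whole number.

22538

After the 53% decrease: 74927 × 0.47 = 35215.69.
Apply the 36% decrease: 35215.69 × 0.64 = 22538.0416 ≈ 22538.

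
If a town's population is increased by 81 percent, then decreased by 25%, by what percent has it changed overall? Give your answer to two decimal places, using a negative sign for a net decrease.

35.75%

An 81% increase multiplies by 1.81.
Then a 25% decrease: 1.81 × 0.75 = 1.3575.
Overall factor 1.3575, i.e. 35.75%.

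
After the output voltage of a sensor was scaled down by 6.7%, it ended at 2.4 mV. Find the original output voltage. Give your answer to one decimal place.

2.6 mV

The overall multiplier applied was 0.933.
So the original output voltage was 2.4 ÷ 0.933 ≈ 2.6 mV.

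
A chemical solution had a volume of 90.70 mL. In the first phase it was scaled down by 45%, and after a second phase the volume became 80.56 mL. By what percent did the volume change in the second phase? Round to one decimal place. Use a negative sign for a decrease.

After the first phase: 90.70 × 0.55 = 49.885.
Second-phase multiplier: 80.56 ÷ 49.885 ≈ 1.61491.
That is a change of 61.5%.

61.5%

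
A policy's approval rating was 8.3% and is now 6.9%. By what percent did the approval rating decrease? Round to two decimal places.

16.87%

The change is 6.9 − 8.3 = -1.4 percentage points.
Relative to the original 8.3%, that is -1.4 ÷ 8.3 ≈ -16.87%.
So the approval rating fell by 16.87%.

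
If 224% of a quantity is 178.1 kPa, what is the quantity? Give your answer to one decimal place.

79.5 kPa

178.1 kPa ÷ 2.24 ≈ 79.5 kPa.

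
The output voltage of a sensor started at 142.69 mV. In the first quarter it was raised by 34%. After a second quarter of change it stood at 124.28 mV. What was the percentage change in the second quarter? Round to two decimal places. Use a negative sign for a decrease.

After the first quarter: 142.69 × 1.34 = 191.2046.
Second-quarter multiplier: 124.28 ÷ 191.2046 ≈ 0.649984.
That is a change of -35.00%.

-35.00%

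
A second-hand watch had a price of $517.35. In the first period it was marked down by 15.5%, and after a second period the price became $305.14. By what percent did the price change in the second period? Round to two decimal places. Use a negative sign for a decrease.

After the first period: $517.35 × 0.845 = $437.16075.
Second-period multiplier: $305.14 ÷ $437.16075 ≈ 0.698004.
That is a change of -30.20%.

-30.20%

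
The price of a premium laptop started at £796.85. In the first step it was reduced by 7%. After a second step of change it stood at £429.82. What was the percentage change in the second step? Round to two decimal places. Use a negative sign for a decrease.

-42.00%

After the first step: £796.85 × 0.93 = £741.0705.
Second-step multiplier: £429.82 ÷ £741.0705 ≈ 0.579999.
That is a change of -42.00%.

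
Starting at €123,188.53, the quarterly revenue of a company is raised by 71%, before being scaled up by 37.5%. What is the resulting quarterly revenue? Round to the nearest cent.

€289,647.03

Each change multiplies by a factor: 1.71 × 1.375 = 2.35125.
€123,188.53 × 2.35125 = €289647.0311625 ≈ €289,647.03.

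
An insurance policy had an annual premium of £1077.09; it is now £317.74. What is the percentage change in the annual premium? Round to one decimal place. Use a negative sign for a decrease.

Change: £317.74 − £1077.09 = -£759.35.
Relative to the original: -£759.35 ÷ £1077.09 ≈ -70.5%.

-70.5%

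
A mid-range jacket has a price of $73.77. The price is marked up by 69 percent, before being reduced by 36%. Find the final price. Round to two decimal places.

$79.79

After the 69% increase: $73.77 × 1.69 = $124.6713.
After the 36% decrease: $124.6713 × 0.64 = $79.789632 ≈ $79.79.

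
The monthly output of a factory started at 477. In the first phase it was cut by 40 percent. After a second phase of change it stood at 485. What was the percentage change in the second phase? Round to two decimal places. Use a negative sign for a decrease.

After the first phase: 477 × 0.6 = 286.2.
Second-phase multiplier: 485 ÷ 286.2 ≈ 1.694619.
That is a change of 69.46%.

69.46%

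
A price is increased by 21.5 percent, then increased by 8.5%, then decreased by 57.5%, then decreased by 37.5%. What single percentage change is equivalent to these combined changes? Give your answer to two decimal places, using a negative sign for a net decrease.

-64.98%

The combined multiplier is 1.215 × 1.085 × 0.425 × 0.625 = 0.350166796875.
That corresponds to a decrease of 64.98%.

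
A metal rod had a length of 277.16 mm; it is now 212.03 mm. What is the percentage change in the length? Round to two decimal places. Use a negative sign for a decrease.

Change: 212.03 − 277.16 = -65.13.
Relative to the original: -65.13 ÷ 277.16 ≈ -23.50%.

-23.50%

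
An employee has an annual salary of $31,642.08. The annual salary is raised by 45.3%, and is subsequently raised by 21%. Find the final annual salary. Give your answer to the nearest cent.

Apply the 45.3% increase: $31,642.08 × 1.453 = $45975.94224.
Apply the 21% increase: $45975.94224 × 1.21 = $55630.8901104 ≈ $55,630.89.

$55,630.89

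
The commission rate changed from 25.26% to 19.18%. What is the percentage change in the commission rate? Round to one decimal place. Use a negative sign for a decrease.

The change is 19.18 − 25.26 = -6.08 percentage points.
Relative to the original 25.26%, that is -6.08 ÷ 25.26 ≈ -24.1%.

-24.1%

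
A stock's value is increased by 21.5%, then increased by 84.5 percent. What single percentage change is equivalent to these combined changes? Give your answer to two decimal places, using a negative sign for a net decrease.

124.17%

The combined multiplier is 1.215 × 1.845 = 2.241675.
That corresponds to an increase of 124.17%.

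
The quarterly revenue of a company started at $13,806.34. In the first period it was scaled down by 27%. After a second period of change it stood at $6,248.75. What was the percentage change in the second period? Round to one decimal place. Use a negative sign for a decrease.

After the first period: $13,806.34 × 0.73 = $10078.6282.
Second-period multiplier: $6,248.75 ÷ $10078.6282 ≈ 0.62.
That is a change of -38.0%.

-38.0%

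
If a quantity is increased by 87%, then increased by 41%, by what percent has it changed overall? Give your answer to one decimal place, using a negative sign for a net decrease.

163.7%

An 87% increase multiplies by 1.87.
Then a 41% increase: 1.87 × 1.41 = 2.6367.
Overall factor 2.6367, i.e. 163.7%.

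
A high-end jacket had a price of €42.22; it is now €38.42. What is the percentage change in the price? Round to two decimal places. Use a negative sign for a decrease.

Change: €38.42 − €42.22 = -€3.80.
Relative to the original: -€3.80 ÷ €42.22 ≈ -9.00%.

-9.00%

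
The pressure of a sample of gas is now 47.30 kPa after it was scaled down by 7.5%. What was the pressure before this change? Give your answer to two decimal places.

51.14 kPa

The overall multiplier applied was 0.925.
So the original pressure was 47.30 ÷ 0.925 ≈ 51.14 kPa.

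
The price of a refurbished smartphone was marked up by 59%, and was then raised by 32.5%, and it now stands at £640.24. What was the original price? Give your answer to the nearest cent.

£303.90

Undoing the 32.5% increase: £640.24 ÷ 1.325 = £483.2.
Undoing the 59% increase: £483.2 ÷ 1.59 ≈ £303.90.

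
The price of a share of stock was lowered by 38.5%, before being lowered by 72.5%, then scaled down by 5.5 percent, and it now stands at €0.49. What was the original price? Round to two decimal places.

€3.07

Undoing the 5.5% decrease: €0.49 ÷ 0.945 ≈ €0.518519.
Undoing the 72.5% decrease: €0.518519 ÷ 0.275 ≈ €1.885524.
Undoing the 38.5% decrease: €1.885524 ÷ 0.615 ≈ €3.07.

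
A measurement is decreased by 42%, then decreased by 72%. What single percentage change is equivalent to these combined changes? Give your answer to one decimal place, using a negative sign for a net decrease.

The combined multiplier is 0.58 × 0.28 = 0.1624.
That corresponds to a decrease of 83.8%.

-83.8%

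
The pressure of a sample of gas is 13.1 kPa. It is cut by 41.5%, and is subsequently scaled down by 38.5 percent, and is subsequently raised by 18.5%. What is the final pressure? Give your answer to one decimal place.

After the 41.5% decrease: 13.1 × 0.585 = 7.6635.
38.5% decrease: 7.6635 × 0.615 = 4.7130525.
Apply the 18.5% increase: 4.7130525 × 1.185 = 5.5849672125 ≈ 5.6.

5.6 kPa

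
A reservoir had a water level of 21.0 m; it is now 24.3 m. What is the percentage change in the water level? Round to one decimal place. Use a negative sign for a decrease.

15.7%

Change: 24.3 − 21.0 = 3.3.
Relative to the original: 3.3 ÷ 21.0 ≈ 15.7%.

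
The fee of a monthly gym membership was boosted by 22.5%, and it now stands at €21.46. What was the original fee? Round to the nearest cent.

The overall multiplier applied was 1.225.
So the original fee was €21.46 ÷ 1.225 ≈ €17.52.

€17.52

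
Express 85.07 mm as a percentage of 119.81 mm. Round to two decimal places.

71.00%

85.07 mm ÷ 119.81 mm ≈ 71.00%.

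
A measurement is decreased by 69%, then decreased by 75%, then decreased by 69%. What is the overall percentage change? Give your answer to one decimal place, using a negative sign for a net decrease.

-97.6%

A 69% decrease multiplies by 0.31.
Then a 75% decrease: 0.31 × 0.25 = 0.0775.
Then a 69% decrease: 0.0775 × 0.31 = 0.024025.
Overall factor 0.024025, i.e. -97.6%.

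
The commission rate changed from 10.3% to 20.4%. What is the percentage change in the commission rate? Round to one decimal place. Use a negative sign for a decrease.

The change is 20.4 − 10.3 = 10.1 percentage points.
Relative to the original 10.3%, that is 10.1 ÷ 10.3 ≈ 98.1%.

98.1%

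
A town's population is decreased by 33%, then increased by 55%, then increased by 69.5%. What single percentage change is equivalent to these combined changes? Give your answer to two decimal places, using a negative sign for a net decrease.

The combined multiplier is 0.67 × 1.55 × 1.695 = 1.7602575.
That corresponds to an increase of 76.03%.

76.03%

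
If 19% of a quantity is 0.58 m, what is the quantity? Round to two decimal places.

3.05 m

0.58 m ÷ 0.19 ≈ 3.05 m.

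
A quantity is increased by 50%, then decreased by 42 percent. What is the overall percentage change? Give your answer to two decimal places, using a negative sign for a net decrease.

-13.00%

The combined multiplier is 1.5 × 0.58 = 0.87.
That corresponds to a decrease of 13.00%.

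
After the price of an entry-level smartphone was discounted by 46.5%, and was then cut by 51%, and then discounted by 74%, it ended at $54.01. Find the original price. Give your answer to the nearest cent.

The overall multiplier applied was 0.535 × 0.49 × 0.26 = 0.068159.
So the original price was $54.01 ÷ 0.068159 ≈ $792.41.

$792.41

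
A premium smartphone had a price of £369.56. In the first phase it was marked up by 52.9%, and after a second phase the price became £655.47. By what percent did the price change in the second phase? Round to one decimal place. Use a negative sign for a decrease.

After the first phase: £369.56 × 1.529 = £565.05724.
Second-phase multiplier: £655.47 ÷ £565.05724 ≈ 1.16001.
That is a change of 16.0%.

16.0%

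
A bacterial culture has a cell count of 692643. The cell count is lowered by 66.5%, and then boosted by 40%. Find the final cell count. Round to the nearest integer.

324850

66.5% decrease: 692643 × 0.335 = 232035.405.
After the 40% increase: 232035.405 × 1.4 = 324849.567 ≈ 324850.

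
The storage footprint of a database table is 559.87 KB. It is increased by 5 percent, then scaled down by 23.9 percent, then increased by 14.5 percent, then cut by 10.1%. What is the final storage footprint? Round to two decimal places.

460.50 KB

Each change multiplies by a factor: 1.05 × 0.761 × 1.145 × 0.899 = 0.82250611275.
559.87 × 0.82250611275 = 460.4964973453425 ≈ 460.50.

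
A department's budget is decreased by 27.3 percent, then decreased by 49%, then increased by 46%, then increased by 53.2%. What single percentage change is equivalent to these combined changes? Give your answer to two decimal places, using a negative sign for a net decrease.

The combined multiplier is 0.727 × 0.51 × 1.46 × 1.532 = 0.8293086744.
That corresponds to a decrease of 17.07%.

-17.07%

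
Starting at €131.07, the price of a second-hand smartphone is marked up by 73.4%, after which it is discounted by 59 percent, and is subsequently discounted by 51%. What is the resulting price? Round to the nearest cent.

€45.66

Each change multiplies by a factor: 1.734 × 0.41 × 0.49 = 0.3483606.
€131.07 × 0.3483606 = €45.659623842 ≈ €45.66.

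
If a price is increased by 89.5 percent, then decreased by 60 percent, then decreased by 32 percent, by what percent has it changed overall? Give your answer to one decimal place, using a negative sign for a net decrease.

An 89.5% increase multiplies by 1.895.
Then a 60% decrease: 1.895 × 0.4 = 0.758.
Then a 32% decrease: 0.758 × 0.68 = 0.51544.
Overall factor 0.51544, i.e. -48.5%.

-48.5%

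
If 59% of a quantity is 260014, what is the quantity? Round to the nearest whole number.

260014 ÷ 0.59 ≈ 440702.

440702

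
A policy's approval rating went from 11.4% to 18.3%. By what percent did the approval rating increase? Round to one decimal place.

The change is 18.3 − 11.4 = 6.9 percentage points.
Relative to the original 11.4%, that is 6.9 ÷ 11.4 ≈ 60.5%.
So the approval rating rose by 60.5%.

60.5%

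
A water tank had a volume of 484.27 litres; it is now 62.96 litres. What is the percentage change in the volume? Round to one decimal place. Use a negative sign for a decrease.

Change: 62.96 − 484.27 = -421.31.
Relative to the original: -421.31 ÷ 484.27 ≈ -87.0%.

-87.0%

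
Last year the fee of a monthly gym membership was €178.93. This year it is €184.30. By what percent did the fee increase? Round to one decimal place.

3.0%

Change: €184.30 − €178.93 = €5.37.
Relative to the original: €5.37 ÷ €178.93 ≈ 3.0%.
So the fee increased by 3.0%.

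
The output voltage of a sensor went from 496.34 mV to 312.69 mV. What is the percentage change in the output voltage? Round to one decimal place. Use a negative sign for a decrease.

-37.0%

Change: 312.69 − 496.34 = -183.65.
Relative to the original: -183.65 ÷ 496.34 ≈ -37.0%.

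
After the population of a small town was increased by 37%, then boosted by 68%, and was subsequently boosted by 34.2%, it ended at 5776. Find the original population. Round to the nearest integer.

The overall multiplier applied was 1.37 × 1.68 × 1.342 = 3.0887472.
So the original population was 5776 ÷ 3.0887472 ≈ 1870.

1870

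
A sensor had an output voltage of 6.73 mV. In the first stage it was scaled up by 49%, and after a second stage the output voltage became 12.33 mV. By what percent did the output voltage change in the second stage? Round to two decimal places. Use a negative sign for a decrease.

After the first stage: 6.73 × 1.49 = 10.0277.
Second-stage multiplier: 12.33 ÷ 10.0277 ≈ 1.229594.
That is a change of 22.96%.

22.96%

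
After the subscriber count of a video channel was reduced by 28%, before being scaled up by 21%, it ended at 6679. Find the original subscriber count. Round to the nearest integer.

7666

The overall multiplier applied was 0.72 × 1.21 = 0.8712.
So the original subscriber count was 6679 ÷ 0.8712 ≈ 7666.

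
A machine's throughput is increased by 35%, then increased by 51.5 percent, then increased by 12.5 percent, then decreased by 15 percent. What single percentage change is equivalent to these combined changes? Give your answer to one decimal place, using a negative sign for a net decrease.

95.6%

A 35% increase multiplies by 1.35.
Then a 51.5% increase: 1.35 × 1.515 = 2.04525.
Then a 12.5% increase: 2.04525 × 1.125 = 2.30090625.
Then a 15% decrease: 2.30090625 × 0.85 = 1.9557703125.
Overall factor 1.9557703125, i.e. 95.6%.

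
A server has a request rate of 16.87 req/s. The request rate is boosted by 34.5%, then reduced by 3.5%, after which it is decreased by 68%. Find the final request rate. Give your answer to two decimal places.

After the 34.5% increase: 16.87 × 1.345 = 22.69015.
3.5% decrease: 22.69015 × 0.965 = 21.89599475.
After the 68% decrease: 21.89599475 × 0.32 = 7.00671832 ≈ 7.01.

7.01 req/s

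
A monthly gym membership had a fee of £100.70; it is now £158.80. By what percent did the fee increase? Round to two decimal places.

57.70%

Change: £158.80 − £100.70 = £58.10.
Relative to the original: £58.10 ÷ £100.70 ≈ 57.70%.
So the fee increased by 57.70%.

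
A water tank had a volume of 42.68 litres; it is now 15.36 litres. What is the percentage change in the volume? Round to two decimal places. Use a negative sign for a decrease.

Change: 15.36 − 42.68 = -27.32.
Relative to the original: -27.32 ÷ 42.68 ≈ -64.01%.

-64.01%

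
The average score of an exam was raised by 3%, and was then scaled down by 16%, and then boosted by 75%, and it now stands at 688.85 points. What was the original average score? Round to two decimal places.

Undoing the 75% increase: 688.85 ÷ 1.75 ≈ 393.628571.
Undoing the 16% decrease: 393.628571 ÷ 0.84 ≈ 468.605442.
Undoing the 3% increase: 468.605442 ÷ 1.03 ≈ 454.96 points.

454.96 points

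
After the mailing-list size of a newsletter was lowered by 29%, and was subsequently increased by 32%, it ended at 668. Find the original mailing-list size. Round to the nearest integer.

The overall multiplier applied was 0.71 × 1.32 = 0.9372.
So the original mailing-list size was 668 ÷ 0.9372 ≈ 713.

713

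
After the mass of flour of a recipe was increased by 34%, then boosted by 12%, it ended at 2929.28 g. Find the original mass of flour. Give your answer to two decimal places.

Undoing the 12% increase: 2929.28 ÷ 1.12 ≈ 2615.428571.
Undoing the 34% increase: 2615.428571 ÷ 1.34 ≈ 1951.81 g.

1951.81 g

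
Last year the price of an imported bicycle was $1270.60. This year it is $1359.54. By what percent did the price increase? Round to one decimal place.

7.0%

Change: $1359.54 − $1270.60 = $88.94.
Relative to the original: $88.94 ÷ $1270.60 ≈ 7.0%.
So the price increased by 7.0%.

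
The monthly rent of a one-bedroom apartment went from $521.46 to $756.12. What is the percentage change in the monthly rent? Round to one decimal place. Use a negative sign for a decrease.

45.0%

Change: $756.12 − $521.46 = $234.66.
Relative to the original: $234.66 ÷ $521.46 ≈ 45.0%.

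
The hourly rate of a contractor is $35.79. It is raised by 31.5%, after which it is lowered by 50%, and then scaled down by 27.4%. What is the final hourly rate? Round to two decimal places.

31.5% increase: $35.79 × 1.315 = $47.06385.
50% decrease: $47.06385 × 0.5 = $23.531925.
Apply the 27.4% decrease: $23.531925 × 0.726 = $17.08417755 ≈ $17.08.

$17.08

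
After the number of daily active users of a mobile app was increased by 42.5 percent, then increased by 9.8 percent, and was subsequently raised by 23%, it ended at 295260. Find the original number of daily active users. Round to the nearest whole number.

153420

The overall multiplier applied was 1.425 × 1.098 × 1.23 = 1.9245195.
So the original number of daily active users was 295260 ÷ 1.9245195 ≈ 153420.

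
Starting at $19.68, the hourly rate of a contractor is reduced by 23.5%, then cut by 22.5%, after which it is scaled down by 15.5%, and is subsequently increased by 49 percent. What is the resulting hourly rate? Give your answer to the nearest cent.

Each change multiplies by a factor: 0.765 × 0.775 × 0.845 × 1.49 = 0.74645926875.
$19.68 × 0.74645926875 = $14.690318409 ≈ $14.69.

$14.69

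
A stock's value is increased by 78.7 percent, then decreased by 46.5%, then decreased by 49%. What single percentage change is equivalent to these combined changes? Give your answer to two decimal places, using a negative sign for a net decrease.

The combined multiplier is 1.787 × 0.535 × 0.51 = 0.48758295.
That corresponds to a decrease of 51.24%.

-51.24%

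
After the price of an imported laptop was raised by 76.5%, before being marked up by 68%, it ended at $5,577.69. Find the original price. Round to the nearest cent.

$1,881.05

The overall multiplier applied was 1.765 × 1.68 = 2.9652.
So the original price was $5,577.69 ÷ 2.9652 ≈ $1,881.05.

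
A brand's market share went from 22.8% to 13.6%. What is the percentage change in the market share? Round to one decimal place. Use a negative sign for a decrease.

The change is 13.6 − 22.8 = -9.2 percentage points.
Relative to the original 22.8%, that is -9.2 ÷ 22.8 ≈ -40.4%.

-40.4%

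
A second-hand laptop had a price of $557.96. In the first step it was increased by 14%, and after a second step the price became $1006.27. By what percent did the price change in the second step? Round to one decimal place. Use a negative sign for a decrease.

58.2%

After the first step: $557.96 × 1.14 = $636.0744.
Second-step multiplier: $1006.27 ÷ $636.0744 ≈ 1.582.
That is a change of 58.2%.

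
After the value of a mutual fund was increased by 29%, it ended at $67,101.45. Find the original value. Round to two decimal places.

$52,016.63

The overall multiplier applied was 1.29.
So the original value was $67,101.45 ÷ 1.29 ≈ $52,016.63.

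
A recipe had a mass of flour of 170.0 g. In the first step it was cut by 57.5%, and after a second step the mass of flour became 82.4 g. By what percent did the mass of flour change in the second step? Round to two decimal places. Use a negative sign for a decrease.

After the first step: 170.0 × 0.425 = 72.25.
Second-step multiplier: 82.4 ÷ 72.25 ≈ 1.140484.
That is a change of 14.05%.

14.05%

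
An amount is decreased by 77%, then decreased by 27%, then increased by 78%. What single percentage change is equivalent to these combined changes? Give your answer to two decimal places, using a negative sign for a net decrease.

The combined multiplier is 0.23 × 0.73 × 1.78 = 0.298862.
That corresponds to a decrease of 70.11%.

-70.11%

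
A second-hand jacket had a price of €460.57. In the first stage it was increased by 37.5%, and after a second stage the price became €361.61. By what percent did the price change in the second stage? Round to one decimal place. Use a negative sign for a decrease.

-42.9%

After the first stage: €460.57 × 1.375 = €633.28375.
Second-stage multiplier: €361.61 ÷ €633.28375 ≈ 0.57101.
That is a change of -42.9%.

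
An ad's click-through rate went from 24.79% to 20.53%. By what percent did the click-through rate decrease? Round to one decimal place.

17.2%

The change is 20.53 − 24.79 = -4.26 percentage points.
Relative to the original 24.79%, that is -4.26 ÷ 24.79 ≈ -17.2%.
So the click-through rate fell by 17.2%.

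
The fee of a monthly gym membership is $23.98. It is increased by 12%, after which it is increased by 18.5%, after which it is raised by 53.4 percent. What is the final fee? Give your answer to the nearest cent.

$48.82

Each change multiplies by a factor: 1.12 × 1.185 × 1.534 = 2.0359248.
$23.98 × 2.0359248 = $48.821476704 ≈ $48.82.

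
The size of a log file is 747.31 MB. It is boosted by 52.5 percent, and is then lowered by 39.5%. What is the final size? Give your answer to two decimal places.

Each change multiplies by a factor: 1.525 × 0.605 = 0.922625.
747.31 × 0.922625 = 689.48688875 ≈ 689.49.

689.49 MB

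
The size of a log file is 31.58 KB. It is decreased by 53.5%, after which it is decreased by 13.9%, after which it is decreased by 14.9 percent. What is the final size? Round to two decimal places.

10.76 KB

Each change multiplies by a factor: 0.465 × 0.861 × 0.851 = 0.340710615.
31.58 × 0.340710615 = 10.7596412217 ≈ 10.76.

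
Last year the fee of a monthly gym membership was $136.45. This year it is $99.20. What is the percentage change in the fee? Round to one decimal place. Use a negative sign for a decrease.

Change: $99.20 − $136.45 = -$37.25.
Relative to the original: -$37.25 ÷ $136.45 ≈ -27.3%.

-27.3%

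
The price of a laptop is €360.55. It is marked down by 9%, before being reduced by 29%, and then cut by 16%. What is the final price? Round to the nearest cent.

€195.68

Each change multiplies by a factor: 0.91 × 0.71 × 0.84 = 0.542724.
€360.55 × 0.542724 = €195.6791382 ≈ €195.68.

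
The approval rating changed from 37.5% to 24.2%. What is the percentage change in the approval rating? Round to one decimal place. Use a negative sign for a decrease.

-35.5%

The change is 24.2 − 37.5 = -13.3 percentage points.
Relative to the original 37.5%, that is -13.3 ÷ 37.5 ≈ -35.5%.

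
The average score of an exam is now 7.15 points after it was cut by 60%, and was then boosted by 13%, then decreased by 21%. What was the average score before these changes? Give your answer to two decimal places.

The overall multiplier applied was 0.4 × 1.13 × 0.79 = 0.35708.
So the original average score was 7.15 ÷ 0.35708 ≈ 20.02 points.

20.02 points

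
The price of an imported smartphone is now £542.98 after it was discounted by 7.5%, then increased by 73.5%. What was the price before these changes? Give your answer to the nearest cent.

The overall multiplier applied was 0.925 × 1.735 = 1.604875.
So the original price was £542.98 ÷ 1.604875 ≈ £338.33.

£338.33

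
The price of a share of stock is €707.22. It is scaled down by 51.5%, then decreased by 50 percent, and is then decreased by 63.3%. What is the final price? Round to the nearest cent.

€62.94

Apply the 51.5% decrease: €707.22 × 0.485 = €343.0017.
After the 50% decrease: €343.0017 × 0.5 = €171.50085.
Apply the 63.3% decrease: €171.50085 × 0.367 = €62.94081195 ≈ €62.94.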